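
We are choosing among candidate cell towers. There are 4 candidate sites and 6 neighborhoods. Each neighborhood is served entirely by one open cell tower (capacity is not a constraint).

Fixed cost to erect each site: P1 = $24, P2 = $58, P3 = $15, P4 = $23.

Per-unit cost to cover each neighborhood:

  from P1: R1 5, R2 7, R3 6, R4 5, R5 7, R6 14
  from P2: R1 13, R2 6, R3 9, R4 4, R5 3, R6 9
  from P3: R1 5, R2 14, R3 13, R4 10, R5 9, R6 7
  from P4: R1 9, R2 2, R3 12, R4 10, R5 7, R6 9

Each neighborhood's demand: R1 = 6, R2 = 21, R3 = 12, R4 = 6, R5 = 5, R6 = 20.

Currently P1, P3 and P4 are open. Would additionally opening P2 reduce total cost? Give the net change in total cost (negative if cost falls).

Current service cost with {P1, P3, P4}: 349.
Adding P2: each neighborhood re-picks its cheapest; new service cost 323, saving 26.
Extra fixed cost: 58. Net change = 58 − 26 = 32.
(Totals: 411 → 443.)

No — net change +32 (cost rises by 32).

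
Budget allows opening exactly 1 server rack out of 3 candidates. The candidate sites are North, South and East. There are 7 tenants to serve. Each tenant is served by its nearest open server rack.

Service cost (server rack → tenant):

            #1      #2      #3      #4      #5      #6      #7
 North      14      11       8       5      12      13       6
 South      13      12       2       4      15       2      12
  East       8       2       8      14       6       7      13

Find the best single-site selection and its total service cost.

Choose East only; total service cost 58.

With exactly 1 open, each tenant uses its cheapest among the chosen.
{East}: #1→East 8, #2→East 2, #3→East 8, #4→East 14, #5→East 6, #6→East 7, #7→East 13. Service cost 58.
{South}: service cost 60
{North}: service cost 69
Among all 3 size-1 choices, {East} is lowest.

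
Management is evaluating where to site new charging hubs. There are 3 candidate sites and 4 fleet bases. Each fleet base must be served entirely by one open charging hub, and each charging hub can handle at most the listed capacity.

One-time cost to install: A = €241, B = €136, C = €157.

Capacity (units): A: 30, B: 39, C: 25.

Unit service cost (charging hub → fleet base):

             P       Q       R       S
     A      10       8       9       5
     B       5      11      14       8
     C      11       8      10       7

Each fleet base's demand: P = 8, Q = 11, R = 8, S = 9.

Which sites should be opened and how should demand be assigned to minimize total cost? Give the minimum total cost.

Open {B}: P→B 5·8=40, Q→B 11·11=121, R→B 14·8=112, S→B 8·9=72.
Loads: B carries 36/39. Service 345; fixed 136; total 481.
Next best feasible plan costs 573.

Minimum total cost: 481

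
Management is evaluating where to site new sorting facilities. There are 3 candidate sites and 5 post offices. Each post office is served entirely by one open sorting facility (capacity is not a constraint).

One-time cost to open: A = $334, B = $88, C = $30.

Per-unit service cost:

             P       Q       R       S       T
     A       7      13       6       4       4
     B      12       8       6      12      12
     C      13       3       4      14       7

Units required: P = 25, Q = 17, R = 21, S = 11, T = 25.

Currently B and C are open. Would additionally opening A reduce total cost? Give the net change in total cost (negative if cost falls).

No — net change +46 (cost rises by 46).

Current service cost with {B, C}: 742.
Adding A: each post office re-picks its cheapest; new service cost 454, saving 288.
Extra fixed cost: 334. Net change = 334 − 288 = 46.
(Totals: 860 → 906.)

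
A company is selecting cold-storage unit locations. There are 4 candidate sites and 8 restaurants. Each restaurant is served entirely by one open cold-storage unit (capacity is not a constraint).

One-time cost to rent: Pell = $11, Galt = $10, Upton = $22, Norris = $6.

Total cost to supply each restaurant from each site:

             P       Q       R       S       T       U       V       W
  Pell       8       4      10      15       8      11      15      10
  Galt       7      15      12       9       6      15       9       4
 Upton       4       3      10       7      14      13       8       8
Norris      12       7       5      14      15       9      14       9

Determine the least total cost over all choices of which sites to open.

Minimum total cost: 72

For any fixed open set, each restaurant goes to its cheapest open site; total = fixed + service.
{Galt, Norris}: P→Galt 7, Q→Norris 7, R→Norris 5, S→Galt 9, T→Galt 6, U→Norris 9, V→Galt 9, W→Galt 4. Service 56; fixed 16; total 72.
{Pell, Galt, Norris}: service 53 + fixed 27 = 80
{Pell, Galt}: P→Galt 7, Q→Pell 4, R→Pell 10, S→Galt 9, T→Galt 6, U→Pell 11, V→Galt 9, W→Galt 4. Service 60; fixed 21; total 81.
{Pell, Galt, Upton, Norris}: service 46 + fixed 49 = 95
No other subset beats 72.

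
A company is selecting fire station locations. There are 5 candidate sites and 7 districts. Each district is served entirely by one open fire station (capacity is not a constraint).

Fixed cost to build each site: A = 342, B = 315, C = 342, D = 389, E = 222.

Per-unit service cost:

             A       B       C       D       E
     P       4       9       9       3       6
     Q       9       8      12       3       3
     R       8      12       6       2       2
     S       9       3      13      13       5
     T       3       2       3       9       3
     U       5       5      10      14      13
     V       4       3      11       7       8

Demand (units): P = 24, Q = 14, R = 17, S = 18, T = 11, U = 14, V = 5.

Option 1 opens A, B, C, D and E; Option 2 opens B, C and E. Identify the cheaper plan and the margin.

Option 1: {A, B, C, D, E}: P→D 3·24=72, Q→D 3·14=42, R→D 2·17=34, S→B 3·18=54, T→B 2·11=22, U→A 5·14=70, V→B 3·5=15. Service 309; fixed 1610; total 1919.
Option 2: {B, C, E}: P→E 6·24=144, Q→E 3·14=42, R→E 2·17=34, S→B 3·18=54, T→B 2·11=22, U→B 5·14=70, V→B 3·5=15. Service 381; fixed 879; total 1260.
Difference: |1919 − 1260| = 659.

Option 2 is cheaper by 659.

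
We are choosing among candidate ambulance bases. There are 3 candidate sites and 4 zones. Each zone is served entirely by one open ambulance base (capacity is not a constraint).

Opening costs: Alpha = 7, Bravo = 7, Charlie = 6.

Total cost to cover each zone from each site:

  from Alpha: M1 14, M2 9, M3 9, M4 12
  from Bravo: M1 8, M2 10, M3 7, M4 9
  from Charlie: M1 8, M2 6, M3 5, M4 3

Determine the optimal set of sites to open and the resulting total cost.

For any fixed open set, each zone goes to its cheapest open site; total = fixed + service.
{Charlie}: M1→Charlie 8, M2→Charlie 6, M3→Charlie 5, M4→Charlie 3. Service 22; fixed 6; total 28.
{Alpha, Charlie}: service 22 + fixed 13 = 35
{Bravo, Charlie}: service 22 + fixed 13 = 35
{Alpha, Bravo, Charlie}: M1→Bravo 8, M2→Charlie 6, M3→Charlie 5, M4→Charlie 3. Service 22; fixed 20; total 42.
(All 7 nonempty subsets were checked; Charlie only is lowest.)

Open Charlie only; minimum total cost 28.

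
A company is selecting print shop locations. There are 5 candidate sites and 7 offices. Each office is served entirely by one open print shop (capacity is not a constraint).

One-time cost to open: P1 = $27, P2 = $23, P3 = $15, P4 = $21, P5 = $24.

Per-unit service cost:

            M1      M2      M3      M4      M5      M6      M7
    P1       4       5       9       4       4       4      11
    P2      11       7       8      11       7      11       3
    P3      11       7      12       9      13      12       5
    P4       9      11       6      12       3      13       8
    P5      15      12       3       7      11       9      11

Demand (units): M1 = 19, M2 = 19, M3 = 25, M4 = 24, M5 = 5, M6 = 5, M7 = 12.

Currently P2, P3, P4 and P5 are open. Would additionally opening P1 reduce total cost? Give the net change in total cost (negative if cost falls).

Current service cost with {P2, P3, P4, P5}: 643.
Adding P1: each office re-picks its cheapest; new service cost 413, saving 230.
Extra fixed cost: 27. Net change = 27 − 230 = -203.
(Totals: 726 → 523.)

Yes — net change −203 (cost falls by 203).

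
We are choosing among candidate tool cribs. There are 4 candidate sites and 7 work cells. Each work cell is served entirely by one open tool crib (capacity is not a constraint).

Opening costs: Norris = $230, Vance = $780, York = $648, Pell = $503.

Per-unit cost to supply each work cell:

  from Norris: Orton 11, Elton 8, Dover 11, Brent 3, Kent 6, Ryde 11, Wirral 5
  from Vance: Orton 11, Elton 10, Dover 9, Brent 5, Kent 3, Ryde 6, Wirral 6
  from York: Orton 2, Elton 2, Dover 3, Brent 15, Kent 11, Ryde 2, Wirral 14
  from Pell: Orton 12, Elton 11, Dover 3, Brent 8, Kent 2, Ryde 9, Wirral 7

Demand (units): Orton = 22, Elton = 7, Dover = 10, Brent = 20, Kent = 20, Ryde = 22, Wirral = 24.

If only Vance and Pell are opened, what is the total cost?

Total cost: 2041

Each work cell is assigned to its cheapest site among the open ones.
{Vance, Pell}: Orton→Vance 11·22=242, Elton→Vance 10·7=70, Dover→Pell 3·10=30, Brent→Vance 5·20=100, Kent→Pell 2·20=40, Ryde→Vance 6·22=132, Wirral→Vance 6·24=144. Service 758; fixed 1283; total 2041.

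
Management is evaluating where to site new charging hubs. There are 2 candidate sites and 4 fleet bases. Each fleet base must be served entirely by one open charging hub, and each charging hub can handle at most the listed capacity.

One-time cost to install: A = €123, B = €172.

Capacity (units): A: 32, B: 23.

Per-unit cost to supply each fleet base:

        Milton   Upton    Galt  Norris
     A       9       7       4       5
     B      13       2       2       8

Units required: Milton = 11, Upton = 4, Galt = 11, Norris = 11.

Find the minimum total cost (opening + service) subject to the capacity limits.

Minimum total cost: 479

Open {A, B}: Milton→A 9·11=99, Upton→B 2·4=8, Galt→B 2·11=22, Norris→A 5·11=55.
Loads: A carries 22/32, B carries 15/23. Service 184; fixed 295; total 479.
Next best feasible plan costs 499.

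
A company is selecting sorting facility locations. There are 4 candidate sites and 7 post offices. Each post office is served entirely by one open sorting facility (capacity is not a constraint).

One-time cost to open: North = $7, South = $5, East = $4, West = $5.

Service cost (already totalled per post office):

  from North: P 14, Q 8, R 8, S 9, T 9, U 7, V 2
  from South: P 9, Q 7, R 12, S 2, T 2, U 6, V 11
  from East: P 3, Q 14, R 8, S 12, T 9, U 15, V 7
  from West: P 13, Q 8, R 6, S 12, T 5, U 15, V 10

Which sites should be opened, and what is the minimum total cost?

Open South and East; minimum total cost 44.

For any fixed open set, each post office goes to its cheapest open site; total = fixed + service.
{South, East}: P→East 3, Q→South 7, R→East 8, S→South 2, T→South 2, U→South 6, V→East 7. Service 35; fixed 9; total 44.
{North, South, East}: P→East 3, Q→South 7, R→North 8, S→South 2, T→South 2, U→South 6, V→North 2. Service 30; fixed 16; total 46.
{South, East, West}: service 33 + fixed 14 = 47
{North, South, East, West}: service 28 + fixed 21 = 49
No other subset beats 44.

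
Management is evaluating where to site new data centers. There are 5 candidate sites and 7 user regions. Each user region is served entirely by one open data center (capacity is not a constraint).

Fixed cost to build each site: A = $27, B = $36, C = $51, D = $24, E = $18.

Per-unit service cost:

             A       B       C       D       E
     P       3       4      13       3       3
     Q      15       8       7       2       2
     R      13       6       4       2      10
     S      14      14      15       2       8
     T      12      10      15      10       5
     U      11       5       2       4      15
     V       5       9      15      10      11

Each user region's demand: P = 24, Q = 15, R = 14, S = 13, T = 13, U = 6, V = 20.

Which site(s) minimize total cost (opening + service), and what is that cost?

For any fixed open set, each user region goes to its cheapest open site; total = fixed + service.
{A, D, E}: P→A 3·24=72, Q→D 2·15=30, R→D 2·14=28, S→D 2·13=26, T→E 5·13=65, U→D 4·6=24, V→A 5·20=100. Service 345; fixed 69; total 414.
{A, B, D, E}: service 345 + fixed 105 = 450
{A, C, D, E}: P→A 3·24=72, Q→D 2·15=30, R→D 2·14=28, S→D 2·13=26, T→E 5·13=65, U→C 2·6=12, V→A 5·20=100. Service 333; fixed 120; total 453.
{A, B, C, D, E}: service 333 + fixed 156 = 489
No other subset beats 414.

Open A, D and E; minimum total cost 414.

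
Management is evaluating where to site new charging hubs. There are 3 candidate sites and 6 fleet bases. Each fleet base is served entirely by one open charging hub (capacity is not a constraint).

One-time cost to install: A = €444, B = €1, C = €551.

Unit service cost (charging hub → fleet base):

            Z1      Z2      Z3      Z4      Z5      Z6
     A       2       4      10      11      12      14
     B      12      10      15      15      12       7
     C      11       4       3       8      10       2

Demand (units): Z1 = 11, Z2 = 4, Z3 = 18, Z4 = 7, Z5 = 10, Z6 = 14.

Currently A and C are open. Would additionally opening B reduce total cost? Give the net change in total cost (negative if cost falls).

No — net change +1 (cost rises by 1).

Current service cost with {A, C}: 276.
Adding B: each fleet base re-picks its cheapest; new service cost 276, saving 0.
Extra fixed cost: 1. Net change = 1 − 0 = 1.
(Totals: 1271 → 1272.)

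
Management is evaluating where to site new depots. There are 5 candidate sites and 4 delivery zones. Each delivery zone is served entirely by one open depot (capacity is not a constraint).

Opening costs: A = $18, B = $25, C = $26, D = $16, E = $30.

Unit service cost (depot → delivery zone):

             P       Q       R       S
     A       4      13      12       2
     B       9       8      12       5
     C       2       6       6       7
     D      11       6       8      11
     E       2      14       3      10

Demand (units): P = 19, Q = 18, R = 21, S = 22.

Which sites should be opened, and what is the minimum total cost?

For any fixed open set, each delivery zone goes to its cheapest open site; total = fixed + service.
{A, D, E}: P→E 2·19=38, Q→D 6·18=108, R→E 3·21=63, S→A 2·22=44. Service 253; fixed 64; total 317.
{A, C, E}: service 253 + fixed 74 = 327
{A, B, D, E}: service 253 + fixed 89 = 342
{A, B, C, D, E}: service 253 + fixed 115 = 368
No other subset beats 317.

Open A, D and E; minimum total cost 317.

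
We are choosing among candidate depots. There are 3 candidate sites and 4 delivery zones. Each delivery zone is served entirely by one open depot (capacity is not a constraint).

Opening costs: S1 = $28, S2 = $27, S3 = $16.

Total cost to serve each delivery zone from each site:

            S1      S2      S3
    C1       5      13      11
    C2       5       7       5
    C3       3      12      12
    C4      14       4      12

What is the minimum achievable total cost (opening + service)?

Minimum total cost: 55

For any fixed open set, each delivery zone goes to its cheapest open site; total = fixed + service.
{S1}: C1→S1 5, C2→S1 5, C3→S1 3, C4→S1 14. Service 27; fixed 28; total 55.
{S3}: service 40 + fixed 16 = 56
{S2}: service 36 + fixed 27 = 63
{S1, S2, S3}: C1→S1 5, C2→S1 5, C3→S1 3, C4→S2 4. Service 17; fixed 71; total 88.
(All 7 nonempty subsets were checked; S1 only is lowest.)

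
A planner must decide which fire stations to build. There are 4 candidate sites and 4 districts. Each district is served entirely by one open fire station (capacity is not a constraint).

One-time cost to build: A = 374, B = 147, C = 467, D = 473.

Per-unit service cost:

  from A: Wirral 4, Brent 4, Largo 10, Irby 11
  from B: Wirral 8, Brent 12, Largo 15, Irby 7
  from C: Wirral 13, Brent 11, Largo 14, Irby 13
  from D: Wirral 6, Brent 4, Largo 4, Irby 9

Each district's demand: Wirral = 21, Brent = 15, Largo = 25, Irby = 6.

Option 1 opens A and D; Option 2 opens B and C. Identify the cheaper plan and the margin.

Option 1 is cheaper by 194.

Option 1: {A, D}: Wirral→A 4·21=84, Brent→A 4·15=60, Largo→D 4·25=100, Irby→D 9·6=54. Service 298; fixed 847; total 1145.
Option 2: {B, C}: Wirral→B 8·21=168, Brent→C 11·15=165, Largo→C 14·25=350, Irby→B 7·6=42. Service 725; fixed 614; total 1339.
Difference: |1145 − 1339| = 194.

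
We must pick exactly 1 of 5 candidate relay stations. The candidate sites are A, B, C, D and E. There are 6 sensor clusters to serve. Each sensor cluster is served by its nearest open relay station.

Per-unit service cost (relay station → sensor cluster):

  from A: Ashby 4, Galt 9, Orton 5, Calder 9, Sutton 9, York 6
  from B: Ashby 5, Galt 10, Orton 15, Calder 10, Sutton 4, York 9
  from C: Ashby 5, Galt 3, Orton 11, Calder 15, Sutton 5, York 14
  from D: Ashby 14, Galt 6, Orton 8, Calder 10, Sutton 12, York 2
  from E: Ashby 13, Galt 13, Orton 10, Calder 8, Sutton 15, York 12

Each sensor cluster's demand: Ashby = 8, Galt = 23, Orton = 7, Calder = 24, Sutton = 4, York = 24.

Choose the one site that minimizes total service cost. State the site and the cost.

With exactly 1 open, each sensor cluster uses its cheapest among the chosen.
{D}: Ashby→D 14·8=112, Galt→D 6·23=138, Orton→D 8·7=56, Calder→D 10·24=240, Sutton→D 12·4=48, York→D 2·24=48. Service cost 642.
{A}: service cost 670
{B}: service cost 847
Among all 5 size-1 choices, {D} is lowest.

Choose D only; total service cost 642.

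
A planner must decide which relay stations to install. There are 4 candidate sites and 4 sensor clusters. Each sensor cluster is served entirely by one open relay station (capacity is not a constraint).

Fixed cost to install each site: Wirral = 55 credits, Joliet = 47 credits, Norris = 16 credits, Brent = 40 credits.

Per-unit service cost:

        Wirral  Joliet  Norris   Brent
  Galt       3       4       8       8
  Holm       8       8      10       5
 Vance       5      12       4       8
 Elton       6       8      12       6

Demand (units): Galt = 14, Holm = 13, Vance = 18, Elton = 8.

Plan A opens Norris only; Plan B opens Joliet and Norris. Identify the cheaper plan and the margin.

Plan A: {Norris}: Galt→Norris 8·14=112, Holm→Norris 10·13=130, Vance→Norris 4·18=72, Elton→Norris 12·8=96. Service 410; fixed 16; total 426.
Plan B: {Joliet, Norris}: Galt→Joliet 4·14=56, Holm→Joliet 8·13=104, Vance→Norris 4·18=72, Elton→Joliet 8·8=64. Service 296; fixed 63; total 359.
Difference: |426 − 359| = 67.

Plan B is cheaper by 67.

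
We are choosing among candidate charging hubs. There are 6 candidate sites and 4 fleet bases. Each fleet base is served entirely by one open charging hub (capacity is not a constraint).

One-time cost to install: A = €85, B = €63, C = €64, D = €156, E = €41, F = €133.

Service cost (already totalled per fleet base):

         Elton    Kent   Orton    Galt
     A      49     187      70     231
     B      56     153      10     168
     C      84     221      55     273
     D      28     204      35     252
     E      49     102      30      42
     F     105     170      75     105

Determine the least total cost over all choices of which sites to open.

For any fixed open set, each fleet base goes to its cheapest open site; total = fixed + service.
{E}: Elton→E 49, Kent→E 102, Orton→E 30, Galt→E 42. Service 223; fixed 41; total 264.
{B, E}: service 203 + fixed 104 = 307
{C, E}: service 223 + fixed 105 = 328
{A, B, C, D, E, F}: service 182 + fixed 542 = 724
No other subset beats 264.

Minimum total cost: 264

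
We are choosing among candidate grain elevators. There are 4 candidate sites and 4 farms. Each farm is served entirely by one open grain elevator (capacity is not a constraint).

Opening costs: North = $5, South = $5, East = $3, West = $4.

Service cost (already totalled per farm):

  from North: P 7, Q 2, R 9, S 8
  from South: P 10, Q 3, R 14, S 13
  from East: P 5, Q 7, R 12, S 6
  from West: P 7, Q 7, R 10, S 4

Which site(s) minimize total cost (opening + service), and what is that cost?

Open North and East; minimum total cost 30.

For any fixed open set, each farm goes to its cheapest open site; total = fixed + service.
{North, East}: P→East 5, Q→North 2, R→North 9, S→East 6. Service 22; fixed 8; total 30.
{North}: P→North 7, Q→North 2, R→North 9, S→North 8. Service 26; fixed 5; total 31.
{North, West}: service 22 + fixed 9 = 31
{North, South, East, West}: P→East 5, Q→North 2, R→North 9, S→West 4. Service 20; fixed 17; total 37.
(All 15 nonempty subsets were checked; North and East is lowest.)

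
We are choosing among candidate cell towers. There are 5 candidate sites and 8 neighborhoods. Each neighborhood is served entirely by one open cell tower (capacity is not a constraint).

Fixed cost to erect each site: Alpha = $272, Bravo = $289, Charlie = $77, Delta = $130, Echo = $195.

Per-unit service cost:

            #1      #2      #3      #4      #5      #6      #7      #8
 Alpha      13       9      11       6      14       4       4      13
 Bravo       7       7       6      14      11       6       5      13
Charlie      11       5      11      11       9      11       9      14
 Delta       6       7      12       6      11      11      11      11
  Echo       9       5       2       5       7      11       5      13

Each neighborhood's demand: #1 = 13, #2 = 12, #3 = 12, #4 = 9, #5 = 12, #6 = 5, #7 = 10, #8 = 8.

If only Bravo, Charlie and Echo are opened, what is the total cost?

Each neighborhood is assigned to its cheapest site among the open ones.
{Bravo, Charlie, Echo}: #1→Bravo 7·13=91, #2→Charlie 5·12=60, #3→Echo 2·12=24, #4→Echo 5·9=45, #5→Echo 7·12=84, #6→Bravo 6·5=30, #7→Bravo 5·10=50, #8→Bravo 13·8=104. Service 488; fixed 561; total 1049.

Total cost: 1049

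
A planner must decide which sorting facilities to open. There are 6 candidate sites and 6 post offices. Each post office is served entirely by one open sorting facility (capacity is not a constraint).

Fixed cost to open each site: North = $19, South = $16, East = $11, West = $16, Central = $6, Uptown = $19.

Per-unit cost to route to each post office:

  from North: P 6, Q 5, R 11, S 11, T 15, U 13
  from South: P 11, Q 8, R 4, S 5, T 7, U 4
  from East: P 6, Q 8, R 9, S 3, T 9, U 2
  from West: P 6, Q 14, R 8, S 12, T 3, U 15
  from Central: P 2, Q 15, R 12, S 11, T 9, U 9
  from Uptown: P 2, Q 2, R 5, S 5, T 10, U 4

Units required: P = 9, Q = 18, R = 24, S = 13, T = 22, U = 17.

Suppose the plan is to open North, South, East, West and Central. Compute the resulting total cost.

Each post office is assigned to its cheapest site among the open ones.
{North, South, East, West, Central}: P→Central 2·9=18, Q→North 5·18=90, R→South 4·24=96, S→East 3·13=39, T→West 3·22=66, U→East 2·17=34. Service 343; fixed 68; total 411.

Total cost: 411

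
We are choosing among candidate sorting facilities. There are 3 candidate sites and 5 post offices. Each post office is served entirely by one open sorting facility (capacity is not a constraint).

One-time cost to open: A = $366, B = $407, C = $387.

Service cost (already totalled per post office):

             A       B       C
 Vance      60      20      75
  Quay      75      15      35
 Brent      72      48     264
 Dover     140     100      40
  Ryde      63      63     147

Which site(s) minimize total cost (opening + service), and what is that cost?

For any fixed open set, each post office goes to its cheapest open site; total = fixed + service.
{B}: Vance→B 20, Quay→B 15, Brent→B 48, Dover→B 100, Ryde→B 63. Service 246; fixed 407; total 653.
{A}: service 410 + fixed 366 = 776
{C}: Vance→C 75, Quay→C 35, Brent→C 264, Dover→C 40, Ryde→C 147. Service 561; fixed 387; total 948.
{A, B, C}: Vance→B 20, Quay→B 15, Brent→B 48, Dover→C 40, Ryde→A 63. Service 186; fixed 1160; total 1346.
No other subset beats 653.

Open B only; minimum total cost 653.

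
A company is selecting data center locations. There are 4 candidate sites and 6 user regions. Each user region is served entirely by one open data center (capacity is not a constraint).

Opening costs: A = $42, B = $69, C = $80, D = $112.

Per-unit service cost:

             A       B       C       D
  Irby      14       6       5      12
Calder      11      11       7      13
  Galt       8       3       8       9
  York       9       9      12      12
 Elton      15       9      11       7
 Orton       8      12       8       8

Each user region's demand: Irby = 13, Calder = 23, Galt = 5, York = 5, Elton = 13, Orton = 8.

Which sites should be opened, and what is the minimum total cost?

Open C only; minimum total cost 613.

For any fixed open set, each user region goes to its cheapest open site; total = fixed + service.
{C}: Irby→C 5·13=65, Calder→C 7·23=161, Galt→C 8·5=40, York→C 12·5=60, Elton→C 11·13=143, Orton→C 8·8=64. Service 533; fixed 80; total 613.
{B, C}: service 467 + fixed 149 = 616
{A, C}: service 518 + fixed 122 = 640
{A, B, C, D}: service 441 + fixed 303 = 744
No other subset beats 613.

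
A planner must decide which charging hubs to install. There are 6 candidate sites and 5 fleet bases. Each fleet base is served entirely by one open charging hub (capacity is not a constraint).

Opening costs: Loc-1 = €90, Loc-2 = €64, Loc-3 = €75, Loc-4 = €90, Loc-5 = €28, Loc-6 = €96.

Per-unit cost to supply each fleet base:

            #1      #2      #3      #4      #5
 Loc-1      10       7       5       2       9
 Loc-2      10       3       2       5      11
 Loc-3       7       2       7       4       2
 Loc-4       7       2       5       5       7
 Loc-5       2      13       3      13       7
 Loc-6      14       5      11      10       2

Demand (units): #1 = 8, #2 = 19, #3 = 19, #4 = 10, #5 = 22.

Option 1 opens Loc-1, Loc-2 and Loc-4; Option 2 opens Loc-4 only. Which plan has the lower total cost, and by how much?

Option 2 is cheaper by 67.

Option 1: {Loc-1, Loc-2, Loc-4}: #1→Loc-4 7·8=56, #2→Loc-4 2·19=38, #3→Loc-2 2·19=38, #4→Loc-1 2·10=20, #5→Loc-4 7·22=154. Service 306; fixed 244; total 550.
Option 2: {Loc-4}: #1→Loc-4 7·8=56, #2→Loc-4 2·19=38, #3→Loc-4 5·19=95, #4→Loc-4 5·10=50, #5→Loc-4 7·22=154. Service 393; fixed 90; total 483.
Difference: |550 − 483| = 67.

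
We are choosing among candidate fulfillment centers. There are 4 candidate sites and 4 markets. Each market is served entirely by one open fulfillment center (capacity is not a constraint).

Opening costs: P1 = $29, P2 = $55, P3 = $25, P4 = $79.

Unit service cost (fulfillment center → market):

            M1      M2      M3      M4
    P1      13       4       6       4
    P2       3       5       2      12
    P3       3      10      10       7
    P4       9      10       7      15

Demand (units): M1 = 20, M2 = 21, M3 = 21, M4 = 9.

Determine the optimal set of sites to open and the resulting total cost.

Open P1 and P2; minimum total cost 306.

For any fixed open set, each market goes to its cheapest open site; total = fixed + service.
{P1, P2}: M1→P2 3·20=60, M2→P1 4·21=84, M3→P2 2·21=42, M4→P1 4·9=36. Service 222; fixed 84; total 306.
{P1, P2, P3}: service 222 + fixed 109 = 331
{P2, P3}: service 270 + fixed 80 = 350
{P1, P2, P3, P4}: M1→P2 3·20=60, M2→P1 4·21=84, M3→P2 2·21=42, M4→P1 4·9=36. Service 222; fixed 188; total 410.
No other subset beats 306.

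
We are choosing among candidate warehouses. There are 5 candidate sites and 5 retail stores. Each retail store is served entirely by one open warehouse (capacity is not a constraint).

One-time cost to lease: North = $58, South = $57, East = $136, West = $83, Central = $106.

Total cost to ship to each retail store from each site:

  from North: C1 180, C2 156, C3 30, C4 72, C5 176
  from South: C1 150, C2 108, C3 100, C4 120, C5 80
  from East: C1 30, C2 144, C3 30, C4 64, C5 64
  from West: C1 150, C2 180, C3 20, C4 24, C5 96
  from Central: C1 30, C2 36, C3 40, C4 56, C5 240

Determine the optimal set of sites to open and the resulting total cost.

Open West and Central; minimum total cost 395.

For any fixed open set, each retail store goes to its cheapest open site; total = fixed + service.
{West, Central}: C1→Central 30, C2→Central 36, C3→West 20, C4→West 24, C5→West 96. Service 206; fixed 189; total 395.
{South, Central}: service 242 + fixed 163 = 405
{South, West, Central}: service 190 + fixed 246 = 436
{North, South, East, West, Central}: service 174 + fixed 440 = 614
No other subset beats 395.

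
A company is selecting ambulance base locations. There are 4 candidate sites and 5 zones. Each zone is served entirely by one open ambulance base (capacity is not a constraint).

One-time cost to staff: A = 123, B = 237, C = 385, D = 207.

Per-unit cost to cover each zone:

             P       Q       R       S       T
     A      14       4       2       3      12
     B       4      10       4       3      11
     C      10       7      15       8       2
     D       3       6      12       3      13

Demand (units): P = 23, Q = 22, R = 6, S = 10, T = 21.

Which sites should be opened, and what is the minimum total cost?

Open A and D; minimum total cost 781.

For any fixed open set, each zone goes to its cheapest open site; total = fixed + service.
{A, D}: P→D 3·23=69, Q→A 4·22=88, R→A 2·6=12, S→A 3·10=30, T→A 12·21=252. Service 451; fixed 330; total 781.
{D}: P→D 3·23=69, Q→D 6·22=132, R→D 12·6=72, S→D 3·10=30, T→D 13·21=273. Service 576; fixed 207; total 783.
{A, B}: service 453 + fixed 360 = 813
{A, B, C, D}: P→D 3·23=69, Q→A 4·22=88, R→A 2·6=12, S→A 3·10=30, T→C 2·21=42. Service 241; fixed 952; total 1193.
No other subset beats 781.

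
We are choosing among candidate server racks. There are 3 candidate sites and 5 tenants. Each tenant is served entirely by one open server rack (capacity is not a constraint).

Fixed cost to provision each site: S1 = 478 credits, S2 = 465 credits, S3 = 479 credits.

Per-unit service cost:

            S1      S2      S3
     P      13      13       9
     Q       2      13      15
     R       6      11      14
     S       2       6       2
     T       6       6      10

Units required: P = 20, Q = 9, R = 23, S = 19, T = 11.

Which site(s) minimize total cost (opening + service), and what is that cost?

Open S1 only; minimum total cost 998.

For any fixed open set, each tenant goes to its cheapest open site; total = fixed + service.
{S1}: P→S1 13·20=260, Q→S1 2·9=18, R→S1 6·23=138, S→S1 2·19=38, T→S1 6·11=66. Service 520; fixed 478; total 998.
{S3}: service 785 + fixed 479 = 1264
{S2}: service 810 + fixed 465 = 1275
{S1, S2, S3}: service 440 + fixed 1422 = 1862
(All 7 nonempty subsets were checked; S1 only is lowest.)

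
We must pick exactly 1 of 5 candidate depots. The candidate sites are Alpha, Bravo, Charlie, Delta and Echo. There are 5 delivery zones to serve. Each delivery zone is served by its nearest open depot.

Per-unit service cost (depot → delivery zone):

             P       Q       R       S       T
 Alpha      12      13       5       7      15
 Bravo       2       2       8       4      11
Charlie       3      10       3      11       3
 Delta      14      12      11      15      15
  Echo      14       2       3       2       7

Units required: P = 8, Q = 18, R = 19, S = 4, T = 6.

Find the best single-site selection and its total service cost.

With exactly 1 open, each delivery zone uses its cheapest among the chosen.
{Echo}: P→Echo 14·8=112, Q→Echo 2·18=36, R→Echo 3·19=57, S→Echo 2·4=8, T→Echo 7·6=42. Service cost 255.
{Bravo}: service cost 286
{Charlie}: service cost 323
Among all 5 size-1 choices, {Echo} is lowest.

Choose Echo only; total service cost 255.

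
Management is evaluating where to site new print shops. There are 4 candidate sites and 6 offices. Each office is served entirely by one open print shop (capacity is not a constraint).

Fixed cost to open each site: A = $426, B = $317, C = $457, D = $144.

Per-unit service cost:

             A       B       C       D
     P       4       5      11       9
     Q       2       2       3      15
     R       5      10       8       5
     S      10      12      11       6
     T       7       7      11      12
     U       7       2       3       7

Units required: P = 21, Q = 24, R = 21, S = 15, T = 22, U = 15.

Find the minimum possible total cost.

For any fixed open set, each office goes to its cheapest open site; total = fixed + service.
{B, D}: P→B 5·21=105, Q→B 2·24=48, R→D 5·21=105, S→D 6·15=90, T→B 7·22=154, U→B 2·15=30. Service 532; fixed 461; total 993.
{B}: service 727 + fixed 317 = 1044
{A}: service 646 + fixed 426 = 1072
{A, B, C, D}: P→A 4·21=84, Q→A 2·24=48, R→A 5·21=105, S→D 6·15=90, T→A 7·22=154, U→B 2·15=30. Service 511; fixed 1344; total 1855.
(All 15 nonempty subsets were checked; B and D is lowest.)

Minimum total cost: 993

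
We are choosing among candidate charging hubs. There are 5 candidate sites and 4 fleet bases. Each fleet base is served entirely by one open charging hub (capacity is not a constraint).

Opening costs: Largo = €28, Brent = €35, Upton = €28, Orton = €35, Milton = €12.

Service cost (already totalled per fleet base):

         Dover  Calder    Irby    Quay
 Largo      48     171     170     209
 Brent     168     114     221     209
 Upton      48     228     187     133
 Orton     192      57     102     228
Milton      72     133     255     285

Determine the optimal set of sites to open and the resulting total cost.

Open Upton and Orton; minimum total cost 403.

For any fixed open set, each fleet base goes to its cheapest open site; total = fixed + service.
{Upton, Orton}: Dover→Upton 48, Calder→Orton 57, Irby→Orton 102, Quay→Upton 133. Service 340; fixed 63; total 403.
{Upton, Orton, Milton}: service 340 + fixed 75 = 415
{Largo, Upton, Orton}: Dover→Largo 48, Calder→Orton 57, Irby→Orton 102, Quay→Upton 133. Service 340; fixed 91; total 431.
{Largo, Brent, Upton, Orton, Milton}: Dover→Largo 48, Calder→Orton 57, Irby→Orton 102, Quay→Upton 133. Service 340; fixed 138; total 478.
No other subset beats 403.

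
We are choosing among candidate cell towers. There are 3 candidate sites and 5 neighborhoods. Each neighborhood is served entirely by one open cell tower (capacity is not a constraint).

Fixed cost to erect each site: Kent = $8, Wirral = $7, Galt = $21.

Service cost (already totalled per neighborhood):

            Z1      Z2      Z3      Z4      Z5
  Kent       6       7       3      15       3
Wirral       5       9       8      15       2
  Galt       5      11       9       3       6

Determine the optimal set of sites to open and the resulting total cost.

For any fixed open set, each neighborhood goes to its cheapest open site; total = fixed + service.
{Kent}: Z1→Kent 6, Z2→Kent 7, Z3→Kent 3, Z4→Kent 15, Z5→Kent 3. Service 34; fixed 8; total 42.
{Wirral}: service 39 + fixed 7 = 46
{Kent, Wirral}: service 32 + fixed 15 = 47
{Kent, Wirral, Galt}: service 20 + fixed 36 = 56
(All 7 nonempty subsets were checked; Kent only is lowest.)

Open Kent only; minimum total cost 42.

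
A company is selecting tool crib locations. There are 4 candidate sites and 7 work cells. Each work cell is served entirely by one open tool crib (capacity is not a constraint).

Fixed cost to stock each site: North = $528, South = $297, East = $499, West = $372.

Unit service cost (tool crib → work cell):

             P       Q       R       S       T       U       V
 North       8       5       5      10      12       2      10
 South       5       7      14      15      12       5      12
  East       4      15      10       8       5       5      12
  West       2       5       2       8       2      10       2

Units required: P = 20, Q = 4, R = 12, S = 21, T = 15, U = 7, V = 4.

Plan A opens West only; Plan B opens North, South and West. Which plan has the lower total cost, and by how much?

Plan A: {West}: P→West 2·20=40, Q→West 5·4=20, R→West 2·12=24, S→West 8·21=168, T→West 2·15=30, U→West 10·7=70, V→West 2·4=8. Service 360; fixed 372; total 732.
Plan B: {North, South, West}: P→West 2·20=40, Q→North 5·4=20, R→West 2·12=24, S→West 8·21=168, T→West 2·15=30, U→North 2·7=14, V→West 2·4=8. Service 304; fixed 1197; total 1501.
Difference: |732 − 1501| = 769.

Plan A is cheaper by 769.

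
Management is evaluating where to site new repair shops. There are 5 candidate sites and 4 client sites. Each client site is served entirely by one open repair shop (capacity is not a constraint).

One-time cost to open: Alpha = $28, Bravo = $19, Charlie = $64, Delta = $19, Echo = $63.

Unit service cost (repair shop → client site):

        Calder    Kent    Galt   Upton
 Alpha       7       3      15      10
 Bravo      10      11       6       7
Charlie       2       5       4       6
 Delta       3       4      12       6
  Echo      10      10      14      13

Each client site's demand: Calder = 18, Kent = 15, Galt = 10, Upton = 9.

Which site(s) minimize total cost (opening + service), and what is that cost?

Open Bravo and Delta; minimum total cost 266.

For any fixed open set, each client site goes to its cheapest open site; total = fixed + service.
{Bravo, Delta}: Calder→Delta 3·18=54, Kent→Delta 4·15=60, Galt→Bravo 6·10=60, Upton→Delta 6·9=54. Service 228; fixed 38; total 266.
{Alpha, Charlie}: service 175 + fixed 92 = 267
{Charlie}: Calder→Charlie 2·18=36, Kent→Charlie 5·15=75, Galt→Charlie 4·10=40, Upton→Charlie 6·9=54. Service 205; fixed 64; total 269.
{Alpha, Bravo, Charlie, Delta, Echo}: service 175 + fixed 193 = 368
No other subset beats 266.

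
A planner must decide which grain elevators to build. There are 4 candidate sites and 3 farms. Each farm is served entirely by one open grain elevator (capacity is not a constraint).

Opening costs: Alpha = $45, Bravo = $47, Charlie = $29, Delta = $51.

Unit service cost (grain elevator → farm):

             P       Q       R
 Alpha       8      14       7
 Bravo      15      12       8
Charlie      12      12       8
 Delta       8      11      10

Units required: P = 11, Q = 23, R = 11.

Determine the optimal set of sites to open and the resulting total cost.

For any fixed open set, each farm goes to its cheapest open site; total = fixed + service.
{Delta}: P→Delta 8·11=88, Q→Delta 11·23=253, R→Delta 10·11=110. Service 451; fixed 51; total 502.
{Charlie, Delta}: P→Delta 8·11=88, Q→Delta 11·23=253, R→Charlie 8·11=88. Service 429; fixed 80; total 509.
{Alpha, Delta}: service 418 + fixed 96 = 514
{Alpha, Bravo, Charlie, Delta}: service 418 + fixed 172 = 590
No other subset beats 502.

Open Delta only; minimum total cost 502.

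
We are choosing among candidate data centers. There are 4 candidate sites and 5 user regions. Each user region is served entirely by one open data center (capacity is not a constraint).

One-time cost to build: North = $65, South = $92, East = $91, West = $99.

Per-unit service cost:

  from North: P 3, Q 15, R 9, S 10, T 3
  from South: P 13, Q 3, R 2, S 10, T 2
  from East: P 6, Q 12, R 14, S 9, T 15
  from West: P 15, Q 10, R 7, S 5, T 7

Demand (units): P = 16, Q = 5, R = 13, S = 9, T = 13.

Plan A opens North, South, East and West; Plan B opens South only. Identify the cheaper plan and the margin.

Plan B is cheaper by 50.

Plan A: {North, South, East, West}: P→North 3·16=48, Q→South 3·5=15, R→South 2·13=26, S→West 5·9=45, T→South 2·13=26. Service 160; fixed 347; total 507.
Plan B: {South}: P→South 13·16=208, Q→South 3·5=15, R→South 2·13=26, S→South 10·9=90, T→South 2·13=26. Service 365; fixed 92; total 457.
Difference: |507 − 457| = 50.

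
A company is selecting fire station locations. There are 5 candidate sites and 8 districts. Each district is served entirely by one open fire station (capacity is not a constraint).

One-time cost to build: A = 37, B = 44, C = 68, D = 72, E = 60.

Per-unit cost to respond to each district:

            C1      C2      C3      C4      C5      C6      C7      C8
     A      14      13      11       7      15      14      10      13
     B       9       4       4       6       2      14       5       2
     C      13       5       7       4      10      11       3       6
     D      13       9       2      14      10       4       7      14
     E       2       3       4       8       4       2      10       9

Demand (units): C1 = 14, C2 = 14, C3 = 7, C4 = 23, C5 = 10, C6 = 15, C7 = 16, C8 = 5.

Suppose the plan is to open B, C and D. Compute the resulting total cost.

Each district is assigned to its cheapest site among the open ones.
{B, C, D}: C1→B 9·14=126, C2→B 4·14=56, C3→D 2·7=14, C4→C 4·23=92, C5→B 2·10=20, C6→D 4·15=60, C7→C 3·16=48, C8→B 2·5=10. Service 426; fixed 184; total 610.

Total cost: 610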